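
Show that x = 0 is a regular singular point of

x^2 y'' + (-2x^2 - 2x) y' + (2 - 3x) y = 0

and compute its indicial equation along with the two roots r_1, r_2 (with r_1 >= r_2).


Divide by x^2 to reach normal form y'' + P_1(x) y' + P_2(x) y = 0 with P_1(x) = -2 - 2/x and P_2(x) = -3/x + 2/x^2.
x = 0 is a singular point because the y'-coefficient -2 - 2/x has a pole at x = 0 and the y-coefficient -3/x + 2/x^2 has a pole at x = 0.
It is a regular singular point because x P_1(x) = p(x) = -2x - 2 and x^2 P_2(x) = q(x) = 2 - 3x are polynomials, hence analytic at x = 0.
p(0) = -2,  q(0) = 2.
Indicial equation: r(r-1) + p(0) r + q(0) = 0, i.e. r^2 + (p(0) - 1) r + q(0) = 0, i.e. r^2 - 3 r + 2 = 0.
Discriminant: (-3)^2 - 4(2) = 1, so r = (3 ± 1)/2.
Solving: r_1 = 2, r_2 = 1.

indicial: r^2 - 3 r + 2 = 0; roots r_1 = 2, r_2 = 1


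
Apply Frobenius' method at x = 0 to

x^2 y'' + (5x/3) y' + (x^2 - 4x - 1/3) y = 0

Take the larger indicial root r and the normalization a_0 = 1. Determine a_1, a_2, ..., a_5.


Write in Frobenius form y'' + (p(x)/x) y' + (q(x)/x^2) y = 0:
  p(x) = 5/3,  q(x) = x^2 - 4x - 1/3.
Indicial equation: r(r-1) + (5/3) r + (-1/3) = 0 -> roots r_1 = 1/3, r_2 = -1.
Take r = r_1 = 1/3. Let y(x) = x^r sum_{n>=0} a_n x^n with a_0 = 1.
Substitute y = x^r sum a_n x^n and match x^{r+n}. The recurrence is
  D(n) a_n - 4 a_{n-1} + 1 a_{n-2} = 0,  where D(n) = (r+n)(r+n-1) + (5/3)(r+n) + (-1/3).
  a_n = [4 a_{n-1} - 1 a_{n-2}] / D(n).
Since the indicial polynomial factors as (r - r_1)(r - r_2), D(n) = (r_1 + n - r_1)(r_1 + n - r_2) = n(n + 4/3).
Evaluating step by step (a_0 = 1):
  n = 1: D(1) = 1(1 + 4/3) = 7/3; numerator = 4(1) = 4; a_1 = (4)/(7/3) = 12/7
  n = 2: D(2) = 2(2 + 4/3) = 20/3; numerator = 4(12/7) - 1(1) = 41/7; a_2 = (41/7)/(20/3) = 123/140
  n = 3: D(3) = 3(3 + 4/3) = 13; numerator = 4(123/140) - 1(12/7) = 9/5; a_3 = (9/5)/(13) = 9/65
  n = 4: D(4) = 4(4 + 4/3) = 64/3; numerator = 4(9/65) - 1(123/140) = -591/1820; a_4 = (-591/1820)/(64/3) = -1773/116480
  n = 5: D(5) = 5(5 + 4/3) = 95/3; numerator = 4(-1773/116480) - 1(9/65) = -1161/5824; a_5 = (-1161/5824)/(95/3) = -3483/553280

r = 1/3; a_0 = 1; a_1 = 12/7; a_2 = 123/140; a_3 = 9/65; a_4 = -1773/116480; a_5 = -3483/553280


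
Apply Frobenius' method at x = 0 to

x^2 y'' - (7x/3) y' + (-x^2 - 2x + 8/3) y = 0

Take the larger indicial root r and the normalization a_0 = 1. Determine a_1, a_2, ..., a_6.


Write in Frobenius form y'' + (p(x)/x) y' + (q(x)/x^2) y = 0:
  p(x) = -7/3,  q(x) = -x^2 - 2x + 8/3.
Indicial equation: r(r-1) + (-7/3) r + (8/3) = 0 -> roots r_1 = 2, r_2 = 4/3.
Take r = r_1 = 2. Let y(x) = x^r sum_{n>=0} a_n x^n with a_0 = 1.
Substitute y = x^r sum a_n x^n and match x^{r+n}. The recurrence is
  D(n) a_n - 2 a_{n-1} - 1 a_{n-2} = 0,  where D(n) = (r+n)(r+n-1) + (-7/3)(r+n) + (8/3).
  a_n = [2 a_{n-1} + 1 a_{n-2}] / D(n).
Since the indicial polynomial factors as (r - r_1)(r - r_2), D(n) = (r_1 + n - r_1)(r_1 + n - r_2) = n(n + 2/3).
Evaluating step by step (a_0 = 1):
  n = 1: D(1) = 1(1 + 2/3) = 5/3; numerator = 2(1) = 2; a_1 = (2)/(5/3) = 6/5
  n = 2: D(2) = 2(2 + 2/3) = 16/3; numerator = 2(6/5) + 1(1) = 17/5; a_2 = (17/5)/(16/3) = 51/80
  n = 3: D(3) = 3(3 + 2/3) = 11; numerator = 2(51/80) + 1(6/5) = 99/40; a_3 = (99/40)/(11) = 9/40
  n = 4: D(4) = 4(4 + 2/3) = 56/3; numerator = 2(9/40) + 1(51/80) = 87/80; a_4 = (87/80)/(56/3) = 261/4480
  n = 5: D(5) = 5(5 + 2/3) = 85/3; numerator = 2(261/4480) + 1(9/40) = 153/448; a_5 = (153/448)/(85/3) = 27/2240
  n = 6: D(6) = 6(6 + 2/3) = 40; numerator = 2(27/2240) + 1(261/4480) = 369/4480; a_6 = (369/4480)/(40) = 369/179200

r = 2; a_0 = 1; a_1 = 6/5; a_2 = 51/80; a_3 = 9/40; a_4 = 261/4480; a_5 = 27/2240; a_6 = 369/179200


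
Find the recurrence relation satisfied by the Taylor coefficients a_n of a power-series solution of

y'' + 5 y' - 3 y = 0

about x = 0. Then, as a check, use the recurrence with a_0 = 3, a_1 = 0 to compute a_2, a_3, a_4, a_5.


Substitute y = sum_n a_n x^n.
y''(x) has coefficient (n+2)(n+1) a_{n+2} at x^n;
5 y'(x) has coefficient 5 (n+1) a_{n+1} at x^n;
-3 y(x) has coefficient -3 a_n at x^n.
Matching x^n: (n+2)(n+1) a_{n+2} + 5 (n+1) a_{n+1} - 3 a_n = 0.
Thus a_{n+2} = [-5 (n+1) a_{n+1} + 3 a_n] / ((n+1)(n+2)).

Check with a_0 = 3, a_1 = 0 (apply the recurrence for n = 0, 1, 2, 3): a_0 = 3, a_1 = 0, a_2 = 9/2, a_3 = -15/2, a_4 = 21/2, a_5 = -93/8.

a_(n+2) = [-5 (n+1) a_(n+1) + 3 a_n] / ((n+1)(n+2)); check: a_0 = 3, a_1 = 0, a_2 = 9/2, a_3 = -15/2, a_4 = 21/2, a_5 = -93/8


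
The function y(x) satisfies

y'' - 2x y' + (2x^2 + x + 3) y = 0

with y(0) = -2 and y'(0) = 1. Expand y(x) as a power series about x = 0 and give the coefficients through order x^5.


Ansatz: y(x) = sum_{n>=0} a_n x^n, so y'(x) = sum_{n>=1} n a_n x^(n-1) and y''(x) = sum_{n>=2} n(n-1) a_n x^(n-2).
Substitute into P(x) y'' + Q(x) y' + R(x) y = 0 with P(x) = 1, Q(x) = -2x, R(x) = 2x^2 + x + 3, and match powers of x.
Initial conditions: a_0 = -2, a_1 = 1.
Setting the coefficient of each power of x to zero and solving order by order (substituting the coefficients already found):
  x^0: 2 a_2 + 3 a_0 = 0  ->  2 a_2 = -3 a_0 = 6  ->  a_2 = 3
  x^1: 6 a_3 + a_1 + a_0 = 0  ->  6 a_3 = -a_1 - a_0 = 1  ->  a_3 = 1/6
  x^2: 12 a_4 - a_2 + a_1 + 2 a_0 = 0  ->  12 a_4 = a_2 - a_1 - 2 a_0 = 6  ->  a_4 = 1/2
  x^3: 20 a_5 - 3 a_3 + a_2 + 2 a_1 = 0  ->  20 a_5 = 3 a_3 - a_2 - 2 a_1 = -9/2  ->  a_5 = -9/40
Truncated series: y(x) = -2 + x + 3 x^2 + (1/6) x^3 + (1/2) x^4 - (9/40) x^5 + O(x^6).

a_0 = -2; a_1 = 1; a_2 = 3; a_3 = 1/6; a_4 = 1/2; a_5 = -9/40


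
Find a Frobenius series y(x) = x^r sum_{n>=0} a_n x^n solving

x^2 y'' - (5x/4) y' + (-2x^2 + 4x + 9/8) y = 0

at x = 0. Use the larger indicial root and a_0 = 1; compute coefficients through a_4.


Write in Frobenius form y'' + (p(x)/x) y' + (q(x)/x^2) y = 0:
  p(x) = -5/4,  q(x) = -2x^2 + 4x + 9/8.
Indicial equation: r(r-1) + (-5/4) r + (9/8) = 0 -> roots r_1 = 3/2, r_2 = 3/4.
Take r = r_1 = 3/2. Let y(x) = x^r sum_{n>=0} a_n x^n with a_0 = 1.
Substitute y = x^r sum a_n x^n and match x^{r+n}. The recurrence is
  D(n) a_n + 4 a_{n-1} - 2 a_{n-2} = 0,  where D(n) = (r+n)(r+n-1) + (-5/4)(r+n) + (9/8).
  a_n = [-4 a_{n-1} + 2 a_{n-2}] / D(n).
Since the indicial polynomial factors as (r - r_1)(r - r_2), D(n) = (r_1 + n - r_1)(r_1 + n - r_2) = n(n + 3/4).
Evaluating step by step (a_0 = 1):
  n = 1: D(1) = 1(1 + 3/4) = 7/4; numerator = -4(1) = -4; a_1 = (-4)/(7/4) = -16/7
  n = 2: D(2) = 2(2 + 3/4) = 11/2; numerator = -4(-16/7) + 2(1) = 78/7; a_2 = (78/7)/(11/2) = 156/77
  n = 3: D(3) = 3(3 + 3/4) = 45/4; numerator = -4(156/77) + 2(-16/7) = -976/77; a_3 = (-976/77)/(45/4) = -3904/3465
  n = 4: D(4) = 4(4 + 3/4) = 19; numerator = -4(-3904/3465) + 2(156/77) = 2696/315; a_4 = (2696/315)/(19) = 2696/5985

r = 3/2; a_0 = 1; a_1 = -16/7; a_2 = 156/77; a_3 = -3904/3465; a_4 = 2696/5985


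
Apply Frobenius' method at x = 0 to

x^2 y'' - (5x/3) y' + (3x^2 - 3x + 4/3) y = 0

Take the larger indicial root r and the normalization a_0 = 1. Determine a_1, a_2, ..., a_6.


Write in Frobenius form y'' + (p(x)/x) y' + (q(x)/x^2) y = 0:
  p(x) = -5/3,  q(x) = 3x^2 - 3x + 4/3.
Indicial equation: r(r-1) + (-5/3) r + (4/3) = 0 -> roots r_1 = 2, r_2 = 2/3.
Take r = r_1 = 2. Let y(x) = x^r sum_{n>=0} a_n x^n with a_0 = 1.
Substitute y = x^r sum a_n x^n and match x^{r+n}. The recurrence is
  D(n) a_n - 3 a_{n-1} + 3 a_{n-2} = 0,  where D(n) = (r+n)(r+n-1) + (-5/3)(r+n) + (4/3).
  a_n = [3 a_{n-1} - 3 a_{n-2}] / D(n).
Since the indicial polynomial factors as (r - r_1)(r - r_2), D(n) = (r_1 + n - r_1)(r_1 + n - r_2) = n(n + 4/3).
Evaluating step by step (a_0 = 1):
  n = 1: D(1) = 1(1 + 4/3) = 7/3; numerator = 3(1) = 3; a_1 = (3)/(7/3) = 9/7
  n = 2: D(2) = 2(2 + 4/3) = 20/3; numerator = 3(9/7) - 3(1) = 6/7; a_2 = (6/7)/(20/3) = 9/70
  n = 3: D(3) = 3(3 + 4/3) = 13; numerator = 3(9/70) - 3(9/7) = -243/70; a_3 = (-243/70)/(13) = -243/910
  n = 4: D(4) = 4(4 + 4/3) = 64/3; numerator = 3(-243/910) - 3(9/70) = -108/91; a_4 = (-108/91)/(64/3) = -81/1456
  n = 5: D(5) = 5(5 + 4/3) = 95/3; numerator = 3(-81/1456) - 3(-243/910) = 4617/7280; a_5 = (4617/7280)/(95/3) = 729/36400
  n = 6: D(6) = 6(6 + 4/3) = 44; numerator = 3(729/36400) - 3(-81/1456) = 4131/18200; a_6 = (4131/18200)/(44) = 4131/800800

r = 2; a_0 = 1; a_1 = 9/7; a_2 = 9/70; a_3 = -243/910; a_4 = -81/1456; a_5 = 729/36400; a_6 = 4131/800800


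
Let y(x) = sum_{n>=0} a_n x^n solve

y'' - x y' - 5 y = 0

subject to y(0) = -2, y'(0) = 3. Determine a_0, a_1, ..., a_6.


Ansatz: y(x) = sum_{n>=0} a_n x^n, so y'(x) = sum_{n>=1} n a_n x^(n-1) and y''(x) = sum_{n>=2} n(n-1) a_n x^(n-2).
Substitute into P(x) y'' + Q(x) y' + R(x) y = 0 with P(x) = 1, Q(x) = -x, R(x) = -5, and match powers of x.
Initial conditions: a_0 = -2, a_1 = 3.
Setting the coefficient of each power of x to zero and solving order by order (substituting the coefficients already found):
  x^0: 2 a_2 - 5 a_0 = 0  ->  2 a_2 = 5 a_0 = -10  ->  a_2 = -5
  x^1: 6 a_3 - 6 a_1 = 0  ->  6 a_3 = 6 a_1 = 18  ->  a_3 = 3
  x^2: 12 a_4 - 7 a_2 = 0  ->  12 a_4 = 7 a_2 = -35  ->  a_4 = -35/12
  x^3: 20 a_5 - 8 a_3 = 0  ->  20 a_5 = 8 a_3 = 24  ->  a_5 = 6/5
  x^4: 30 a_6 - 9 a_4 = 0  ->  30 a_6 = 9 a_4 = -105/4  ->  a_6 = -7/8
Truncated series: y(x) = -2 + 3 x - 5 x^2 + 3 x^3 - (35/12) x^4 + (6/5) x^5 - (7/8) x^6 + O(x^7).

a_0 = -2; a_1 = 3; a_2 = -5; a_3 = 3; a_4 = -35/12; a_5 = 6/5; a_6 = -7/8


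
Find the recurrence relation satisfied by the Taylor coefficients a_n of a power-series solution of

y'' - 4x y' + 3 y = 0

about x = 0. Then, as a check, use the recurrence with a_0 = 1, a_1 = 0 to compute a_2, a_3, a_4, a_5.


Substitute y = sum_n a_n x^n.
y''(x) has coefficient (n+2)(n+1) a_{n+2} at x^n;
-4 x y'(x) has coefficient -4 n a_n at x^n (shift);
3 y(x) has coefficient 3 a_n at x^n.
Matching x^n: (n+2)(n+1) a_{n+2} + (-4n + 3) a_n = 0.
Thus a_{n+2} = (4n - 3) / ((n+1)(n+2)) * a_n.

Check with a_0 = 1, a_1 = 0 (apply the recurrence for n = 0, 1, 2, 3): a_0 = 1, a_1 = 0, a_2 = -3/2, a_3 = 0, a_4 = -5/8, a_5 = 0.

a_(n+2) = (4n - 3) / ((n+1)(n+2)) * a_n; check: a_0 = 1, a_1 = 0, a_2 = -3/2, a_3 = 0, a_4 = -5/8, a_5 = 0


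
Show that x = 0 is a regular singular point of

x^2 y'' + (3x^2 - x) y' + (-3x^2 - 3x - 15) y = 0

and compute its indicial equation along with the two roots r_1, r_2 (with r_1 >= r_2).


Divide by x^2 to reach normal form y'' + P_1(x) y' + P_2(x) y = 0 with P_1(x) = 3 - 1/x and P_2(x) = -3 - 3/x - 15/x^2.
x = 0 is a singular point because the y'-coefficient 3 - 1/x has a pole at x = 0 and the y-coefficient -3 - 3/x - 15/x^2 has a pole at x = 0.
It is a regular singular point because x P_1(x) = p(x) = 3x - 1 and x^2 P_2(x) = q(x) = -3x^2 - 3x - 15 are polynomials, hence analytic at x = 0.
p(0) = -1,  q(0) = -15.
Indicial equation: r(r-1) + p(0) r + q(0) = 0, i.e. r^2 + (p(0) - 1) r + q(0) = 0, i.e. r^2 - 2 r - 15 = 0.
Discriminant: (-2)^2 - 4(-15) = 64, so r = (2 ± 8)/2.
Solving: r_1 = 5, r_2 = -3.

indicial: r^2 - 2 r - 15 = 0; roots r_1 = 5, r_2 = -3


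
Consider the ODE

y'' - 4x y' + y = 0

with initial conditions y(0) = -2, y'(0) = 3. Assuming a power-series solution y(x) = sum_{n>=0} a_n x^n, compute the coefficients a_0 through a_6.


Ansatz: y(x) = sum_{n>=0} a_n x^n, so y'(x) = sum_{n>=1} n a_n x^(n-1) and y''(x) = sum_{n>=2} n(n-1) a_n x^(n-2).
Substitute into P(x) y'' + Q(x) y' + R(x) y = 0 with P(x) = 1, Q(x) = -4x, R(x) = 1, and match powers of x.
Initial conditions: a_0 = -2, a_1 = 3.
Setting the coefficient of each power of x to zero and solving order by order (substituting the coefficients already found):
  x^0: 2 a_2 + a_0 = 0  ->  2 a_2 = -a_0 = 2  ->  a_2 = 1
  x^1: 6 a_3 - 3 a_1 = 0  ->  6 a_3 = 3 a_1 = 9  ->  a_3 = 3/2
  x^2: 12 a_4 - 7 a_2 = 0  ->  12 a_4 = 7 a_2 = 7  ->  a_4 = 7/12
  x^3: 20 a_5 - 11 a_3 = 0  ->  20 a_5 = 11 a_3 = 33/2  ->  a_5 = 33/40
  x^4: 30 a_6 - 15 a_4 = 0  ->  30 a_6 = 15 a_4 = 35/4  ->  a_6 = 7/24
Truncated series: y(x) = -2 + 3 x + x^2 + (3/2) x^3 + (7/12) x^4 + (33/40) x^5 + (7/24) x^6 + O(x^7).

a_0 = -2; a_1 = 3; a_2 = 1; a_3 = 3/2; a_4 = 7/12; a_5 = 33/40; a_6 = 7/24


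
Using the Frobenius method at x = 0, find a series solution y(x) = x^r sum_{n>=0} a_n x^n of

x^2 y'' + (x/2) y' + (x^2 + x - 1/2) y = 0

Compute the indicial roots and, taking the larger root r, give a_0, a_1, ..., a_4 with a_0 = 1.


Write in Frobenius form y'' + (p(x)/x) y' + (q(x)/x^2) y = 0:
  p(x) = 1/2,  q(x) = x^2 + x - 1/2.
Indicial equation: r(r-1) + (1/2) r + (-1/2) = 0 -> roots r_1 = 1, r_2 = -1/2.
Take r = r_1 = 1. Let y(x) = x^r sum_{n>=0} a_n x^n with a_0 = 1.
Substitute y = x^r sum a_n x^n and match x^{r+n}. The recurrence is
  D(n) a_n + 1 a_{n-1} + 1 a_{n-2} = 0,  where D(n) = (r+n)(r+n-1) + (1/2)(r+n) + (-1/2).
  a_n = [-1 a_{n-1} - 1 a_{n-2}] / D(n).
Since the indicial polynomial factors as (r - r_1)(r - r_2), D(n) = (r_1 + n - r_1)(r_1 + n - r_2) = n(n + 3/2).
Evaluating step by step (a_0 = 1):
  n = 1: D(1) = 1(1 + 3/2) = 5/2; numerator = -1(1) = -1; a_1 = (-1)/(5/2) = -2/5
  n = 2: D(2) = 2(2 + 3/2) = 7; numerator = -1(-2/5) - 1(1) = -3/5; a_2 = (-3/5)/(7) = -3/35
  n = 3: D(3) = 3(3 + 3/2) = 27/2; numerator = -1(-3/35) - 1(-2/5) = 17/35; a_3 = (17/35)/(27/2) = 34/945
  n = 4: D(4) = 4(4 + 3/2) = 22; numerator = -1(34/945) - 1(-3/35) = 47/945; a_4 = (47/945)/(22) = 47/20790

r = 1; a_0 = 1; a_1 = -2/5; a_2 = -3/35; a_3 = 34/945; a_4 = 47/20790


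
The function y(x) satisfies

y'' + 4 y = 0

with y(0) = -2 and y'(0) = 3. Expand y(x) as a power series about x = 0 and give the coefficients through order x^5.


Ansatz: y(x) = sum_{n>=0} a_n x^n, so y'(x) = sum_{n>=1} n a_n x^(n-1) and y''(x) = sum_{n>=2} n(n-1) a_n x^(n-2).
Substitute into P(x) y'' + Q(x) y' + R(x) y = 0 with P(x) = 1, Q(x) = 0, R(x) = 4, and match powers of x.
Initial conditions: a_0 = -2, a_1 = 3.
Setting the coefficient of each power of x to zero and solving order by order (substituting the coefficients already found):
  x^0: 2 a_2 + 4 a_0 = 0  ->  2 a_2 = -4 a_0 = 8  ->  a_2 = 4
  x^1: 6 a_3 + 4 a_1 = 0  ->  6 a_3 = -4 a_1 = -12  ->  a_3 = -2
  x^2: 12 a_4 + 4 a_2 = 0  ->  12 a_4 = -4 a_2 = -16  ->  a_4 = -4/3
  x^3: 20 a_5 + 4 a_3 = 0  ->  20 a_5 = -4 a_3 = 8  ->  a_5 = 2/5
Truncated series: y(x) = -2 + 3 x + 4 x^2 - 2 x^3 - (4/3) x^4 + (2/5) x^5 + O(x^6).

a_0 = -2; a_1 = 3; a_2 = 4; a_3 = -2; a_4 = -4/3; a_5 = 2/5


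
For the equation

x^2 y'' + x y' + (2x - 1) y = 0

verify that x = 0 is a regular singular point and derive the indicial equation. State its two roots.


Divide by x^2 to reach normal form y'' + P_1(x) y' + P_2(x) y = 0 with P_1(x) = 1/x and P_2(x) = 2/x - 1/x^2.
x = 0 is a singular point because the y'-coefficient 1/x has a pole at x = 0 and the y-coefficient 2/x - 1/x^2 has a pole at x = 0.
It is a regular singular point because x P_1(x) = p(x) = 1 and x^2 P_2(x) = q(x) = 2x - 1 are polynomials, hence analytic at x = 0.
p(0) = 1,  q(0) = -1.
Indicial equation: r(r-1) + p(0) r + q(0) = 0, i.e. r^2 + (p(0) - 1) r + q(0) = 0, i.e. r^2 - 1 = 0.
Discriminant: (0)^2 - 4(-1) = 4, so r = (0 ± 2)/2.
Solving: r_1 = 1, r_2 = -1.

indicial: r^2 - 1 = 0; roots r_1 = 1, r_2 = -1


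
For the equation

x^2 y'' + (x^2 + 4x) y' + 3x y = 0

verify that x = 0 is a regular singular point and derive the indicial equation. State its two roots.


Divide by x^2 to reach normal form y'' + P_1(x) y' + P_2(x) y = 0 with P_1(x) = 1 + 4/x and P_2(x) = 3/x.
x = 0 is a singular point because the y'-coefficient 1 + 4/x has a pole at x = 0 and the y-coefficient 3/x has a pole at x = 0.
It is a regular singular point because x P_1(x) = p(x) = x + 4 and x^2 P_2(x) = q(x) = 3x are polynomials, hence analytic at x = 0.
p(0) = 4,  q(0) = 0.
Indicial equation: r(r-1) + p(0) r + q(0) = 0, i.e. r^2 + (p(0) - 1) r + q(0) = 0, i.e. r^2 + 3 r = 0.
Discriminant: (3)^2 - 4(0) = 9, so r = (-3 ± 3)/2.
Solving: r_1 = 0, r_2 = -3.

indicial: r^2 + 3 r = 0; roots r_1 = 0, r_2 = -3


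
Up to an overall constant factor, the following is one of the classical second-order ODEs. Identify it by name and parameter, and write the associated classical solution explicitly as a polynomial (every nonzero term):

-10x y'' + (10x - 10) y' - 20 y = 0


All three coefficients share the factor -10; dividing through by -10 gives  x y'' + (1 - x) y' + 2 y = 0.
This matches the Laguerre equation x y'' + (1 - x) y' + n y = 0 with n = 2; the polynomial solution is L_2(x).
With y = sum_k a_k x^k, matching x^k gives (k+1)k a_{k+1} + (k+1) a_{k+1} - k a_k + n a_k = 0, i.e. (k+1)^2 a_{k+1} = (k - n) a_k = (k - 2) a_k. The right side vanishes at k = 2, so the series terminates at degree 2.
Standard normalization L_n(0) = 1 gives a_0 = 1. Work upward with a_{k+1} = (k - 2) a_k / (k+1)^2:
  a_1 = (0 - 2)(1) / 1^2 = -2/1 = -2
  a_2 = (1 - 2)(-2) / 2^2 = 2/4 = 1/2
Hence L_2(x) = x^2/2 - 2 x + 1.

L_2(x); series = x^2/2 - 2 x + 1


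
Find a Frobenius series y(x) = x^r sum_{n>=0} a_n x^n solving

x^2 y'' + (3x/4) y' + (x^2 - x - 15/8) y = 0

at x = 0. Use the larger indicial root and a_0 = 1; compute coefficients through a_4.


Write in Frobenius form y'' + (p(x)/x) y' + (q(x)/x^2) y = 0:
  p(x) = 3/4,  q(x) = x^2 - x - 15/8.
Indicial equation: r(r-1) + (3/4) r + (-15/8) = 0 -> roots r_1 = 3/2, r_2 = -5/4.
Take r = r_1 = 3/2. Let y(x) = x^r sum_{n>=0} a_n x^n with a_0 = 1.
Substitute y = x^r sum a_n x^n and match x^{r+n}. The recurrence is
  D(n) a_n - 1 a_{n-1} + 1 a_{n-2} = 0,  where D(n) = (r+n)(r+n-1) + (3/4)(r+n) + (-15/8).
  a_n = [1 a_{n-1} - 1 a_{n-2}] / D(n).
Since the indicial polynomial factors as (r - r_1)(r - r_2), D(n) = (r_1 + n - r_1)(r_1 + n - r_2) = n(n + 11/4).
Evaluating step by step (a_0 = 1):
  n = 1: D(1) = 1(1 + 11/4) = 15/4; numerator = 1(1) = 1; a_1 = (1)/(15/4) = 4/15
  n = 2: D(2) = 2(2 + 11/4) = 19/2; numerator = 1(4/15) - 1(1) = -11/15; a_2 = (-11/15)/(19/2) = -22/285
  n = 3: D(3) = 3(3 + 11/4) = 69/4; numerator = 1(-22/285) - 1(4/15) = -98/285; a_3 = (-98/285)/(69/4) = -392/19665
  n = 4: D(4) = 4(4 + 11/4) = 27; numerator = 1(-392/19665) - 1(-22/285) = 1126/19665; a_4 = (1126/19665)/(27) = 1126/530955

r = 3/2; a_0 = 1; a_1 = 4/15; a_2 = -22/285; a_3 = -392/19665; a_4 = 1126/530955


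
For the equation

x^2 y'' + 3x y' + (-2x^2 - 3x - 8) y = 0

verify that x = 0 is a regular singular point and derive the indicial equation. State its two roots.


Divide by x^2 to reach normal form y'' + P_1(x) y' + P_2(x) y = 0 with P_1(x) = 3/x and P_2(x) = -2 - 3/x - 8/x^2.
x = 0 is a singular point because the y'-coefficient 3/x has a pole at x = 0 and the y-coefficient -2 - 3/x - 8/x^2 has a pole at x = 0.
It is a regular singular point because x P_1(x) = p(x) = 3 and x^2 P_2(x) = q(x) = -2x^2 - 3x - 8 are polynomials, hence analytic at x = 0.
p(0) = 3,  q(0) = -8.
Indicial equation: r(r-1) + p(0) r + q(0) = 0, i.e. r^2 + (p(0) - 1) r + q(0) = 0, i.e. r^2 + 2 r - 8 = 0.
Discriminant: (2)^2 - 4(-8) = 36, so r = (-2 ± 6)/2.
Solving: r_1 = 2, r_2 = -4.

indicial: r^2 + 2 r - 8 = 0; roots r_1 = 2, r_2 = -4


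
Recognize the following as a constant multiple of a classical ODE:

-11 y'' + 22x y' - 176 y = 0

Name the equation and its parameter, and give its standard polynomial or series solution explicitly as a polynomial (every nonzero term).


All three coefficients share the factor -11; dividing through by -11 gives  y'' - 2x y' + 16 y = 0.
This matches the Hermite equation y'' - 2x y' + 2n y = 0 with 2n = 16, so n = 8; the polynomial solution is H_8(x).
With y = sum_k a_k x^k, matching x^k gives (k+2)(k+1) a_{k+2} = 2(k - n) a_k = 2(k - 8) a_k. The right side vanishes at k = 8, so the series with the parity of 8 terminates at degree 8.
Standard normalization: leading coefficient of H_n is 2^n, so a_8 = 2^8 = 256. Work downward with a_k = (k+1)(k+2) a_{k+2} / (2(k - n)):
  a_6 = (7)(8)(256) / (2(6 - 8)) = 14336/(-4) = -3584
  a_4 = (5)(6)(-3584) / (2(4 - 8)) = -107520/(-8) = 13440
  a_2 = (3)(4)(13440) / (2(2 - 8)) = 161280/(-12) = -13440
  a_0 = (1)(2)(-13440) / (2(0 - 8)) = -26880/(-16) = 1680
Hence H_8(x) = 256 x^8 - 3584 x^6 + 13440 x^4 - 13440 x^2 + 1680.

H_8(x); series = 256 x^8 - 3584 x^6 + 13440 x^4 - 13440 x^2 + 1680


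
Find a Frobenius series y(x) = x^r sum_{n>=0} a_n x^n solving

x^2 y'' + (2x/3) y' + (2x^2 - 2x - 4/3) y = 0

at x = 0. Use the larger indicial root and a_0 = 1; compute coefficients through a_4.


Write in Frobenius form y'' + (p(x)/x) y' + (q(x)/x^2) y = 0:
  p(x) = 2/3,  q(x) = 2x^2 - 2x - 4/3.
Indicial equation: r(r-1) + (2/3) r + (-4/3) = 0 -> roots r_1 = 4/3, r_2 = -1.
Take r = r_1 = 4/3. Let y(x) = x^r sum_{n>=0} a_n x^n with a_0 = 1.
Substitute y = x^r sum a_n x^n and match x^{r+n}. The recurrence is
  D(n) a_n - 2 a_{n-1} + 2 a_{n-2} = 0,  where D(n) = (r+n)(r+n-1) + (2/3)(r+n) + (-4/3).
  a_n = [2 a_{n-1} - 2 a_{n-2}] / D(n).
Since the indicial polynomial factors as (r - r_1)(r - r_2), D(n) = (r_1 + n - r_1)(r_1 + n - r_2) = n(n + 7/3).
Evaluating step by step (a_0 = 1):
  n = 1: D(1) = 1(1 + 7/3) = 10/3; numerator = 2(1) = 2; a_1 = (2)/(10/3) = 3/5
  n = 2: D(2) = 2(2 + 7/3) = 26/3; numerator = 2(3/5) - 2(1) = -4/5; a_2 = (-4/5)/(26/3) = -6/65
  n = 3: D(3) = 3(3 + 7/3) = 16; numerator = 2(-6/65) - 2(3/5) = -18/13; a_3 = (-18/13)/(16) = -9/104
  n = 4: D(4) = 4(4 + 7/3) = 76/3; numerator = 2(-9/104) - 2(-6/65) = 3/260; a_4 = (3/260)/(76/3) = 9/19760

r = 4/3; a_0 = 1; a_1 = 3/5; a_2 = -6/65; a_3 = -9/104; a_4 = 9/19760


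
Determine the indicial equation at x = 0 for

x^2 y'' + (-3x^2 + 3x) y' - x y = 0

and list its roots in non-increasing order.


Divide by x^2 to reach normal form y'' + P_1(x) y' + P_2(x) y = 0 with P_1(x) = -3 + 3/x and P_2(x) = -1/x.
x = 0 is a singular point because the y'-coefficient -3 + 3/x has a pole at x = 0 and the y-coefficient -1/x has a pole at x = 0.
It is a regular singular point because x P_1(x) = p(x) = 3 - 3x and x^2 P_2(x) = q(x) = -x are polynomials, hence analytic at x = 0.
p(0) = 3,  q(0) = 0.
Indicial equation: r(r-1) + p(0) r + q(0) = 0, i.e. r^2 + (p(0) - 1) r + q(0) = 0, i.e. r^2 + 2 r = 0.
Discriminant: (2)^2 - 4(0) = 4, so r = (-2 ± 2)/2.
Solving: r_1 = 0, r_2 = -2.

indicial: r^2 + 2 r = 0; roots r_1 = 0, r_2 = -2


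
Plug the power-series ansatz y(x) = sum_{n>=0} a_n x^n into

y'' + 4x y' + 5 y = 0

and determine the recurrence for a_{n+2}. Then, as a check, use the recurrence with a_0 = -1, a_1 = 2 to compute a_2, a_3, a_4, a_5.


Substitute y = sum_n a_n x^n.
y''(x) has coefficient (n+2)(n+1) a_{n+2} at x^n;
4 x y'(x) has coefficient 4 n a_n at x^n (shift);
5 y(x) has coefficient 5 a_n at x^n.
Matching x^n: (n+2)(n+1) a_{n+2} + (4n + 5) a_n = 0.
Thus a_{n+2} = (-4n - 5) / ((n+1)(n+2)) * a_n.

Check with a_0 = -1, a_1 = 2 (apply the recurrence for n = 0, 1, 2, 3): a_0 = -1, a_1 = 2, a_2 = 5/2, a_3 = -3, a_4 = -65/24, a_5 = 51/20.

a_(n+2) = (-4n - 5) / ((n+1)(n+2)) * a_n; check: a_0 = -1, a_1 = 2, a_2 = 5/2, a_3 = -3, a_4 = -65/24, a_5 = 51/20


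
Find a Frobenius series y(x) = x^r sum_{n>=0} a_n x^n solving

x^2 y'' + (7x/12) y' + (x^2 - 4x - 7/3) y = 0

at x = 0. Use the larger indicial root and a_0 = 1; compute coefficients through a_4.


Write in Frobenius form y'' + (p(x)/x) y' + (q(x)/x^2) y = 0:
  p(x) = 7/12,  q(x) = x^2 - 4x - 7/3.
Indicial equation: r(r-1) + (7/12) r + (-7/3) = 0 -> roots r_1 = 7/4, r_2 = -4/3.
Take r = r_1 = 7/4. Let y(x) = x^r sum_{n>=0} a_n x^n with a_0 = 1.
Substitute y = x^r sum a_n x^n and match x^{r+n}. The recurrence is
  D(n) a_n - 4 a_{n-1} + 1 a_{n-2} = 0,  where D(n) = (r+n)(r+n-1) + (7/12)(r+n) + (-7/3).
  a_n = [4 a_{n-1} - 1 a_{n-2}] / D(n).
Since the indicial polynomial factors as (r - r_1)(r - r_2), D(n) = (r_1 + n - r_1)(r_1 + n - r_2) = n(n + 37/12).
Evaluating step by step (a_0 = 1):
  n = 1: D(1) = 1(1 + 37/12) = 49/12; numerator = 4(1) = 4; a_1 = (4)/(49/12) = 48/49
  n = 2: D(2) = 2(2 + 37/12) = 61/6; numerator = 4(48/49) - 1(1) = 143/49; a_2 = (143/49)/(61/6) = 858/2989
  n = 3: D(3) = 3(3 + 37/12) = 73/4; numerator = 4(858/2989) - 1(48/49) = 72/427; a_3 = (72/427)/(73/4) = 288/31171
  n = 4: D(4) = 4(4 + 37/12) = 85/3; numerator = 4(288/31171) - 1(858/2989) = -54570/218197; a_4 = (-54570/218197)/(85/3) = -1926/218197

r = 7/4; a_0 = 1; a_1 = 48/49; a_2 = 858/2989; a_3 = 288/31171; a_4 = -1926/218197


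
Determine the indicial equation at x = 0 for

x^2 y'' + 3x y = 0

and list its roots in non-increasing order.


Divide by x^2 to reach normal form y'' + P_1(x) y' + P_2(x) y = 0 with P_1(x) = 0 and P_2(x) = 3/x.
x = 0 is a singular point because the y-coefficient 3/x has a pole at x = 0.
It is a regular singular point because x P_1(x) = p(x) = 0 and x^2 P_2(x) = q(x) = 3x are polynomials, hence analytic at x = 0.
p(0) = 0,  q(0) = 0.
Indicial equation: r(r-1) + p(0) r + q(0) = 0, i.e. r^2 + (p(0) - 1) r + q(0) = 0, i.e. r^2 - 1 r = 0.
Discriminant: (-1)^2 - 4(0) = 1, so r = (1 ± 1)/2.
Solving: r_1 = 1, r_2 = 0.

indicial: r^2 - 1 r = 0; roots r_1 = 1, r_2 = 0


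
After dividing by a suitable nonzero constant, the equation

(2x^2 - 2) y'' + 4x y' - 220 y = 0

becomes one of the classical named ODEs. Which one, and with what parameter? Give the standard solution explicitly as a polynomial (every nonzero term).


All three coefficients share the factor -2; dividing through by -2 gives  (1 - x^2) y'' - 2x y' + 110 y = 0.
This matches the Legendre equation (1 - x^2) y'' - 2x y' + n(n+1) y = 0 (note the -2x y' term) with n(n+1) = 110, so n = 10; the polynomial solution is P_10(x).
With y = sum_k a_k x^k, matching x^k gives (k+2)(k+1) a_{k+2} = [k(k+1) - n(n+1)] a_k = (k - 10)(k + 11) a_k. The right side vanishes at k = 10, so the series with the parity of 10 terminates at degree 10.
Standard normalization (P_n(1) = 1): leading coefficient (2n)!/(2^n (n!)^2) = 2432902008176640000/(1024*13168189440000) = 46189/256, so a_10 = 46189/256. Work downward with a_k = (k+1)(k+2) a_{k+2} / ((k - 10)(k + 11)):
  a_8 = (9)(10)(46189/256) / ((8 - 10)(8 + 11)) = (2078505/128)/(-38) = -109395/256
  a_6 = (7)(8)(-109395/256) / ((6 - 10)(6 + 11)) = (-765765/32)/(-68) = 45045/128
  a_4 = (5)(6)(45045/128) / ((4 - 10)(4 + 11)) = (675675/64)/(-90) = -15015/128
  a_2 = (3)(4)(-15015/128) / ((2 - 10)(2 + 11)) = (-45045/32)/(-104) = 3465/256
  a_0 = (1)(2)(3465/256) / ((0 - 10)(0 + 11)) = (3465/128)/(-110) = -63/256
Hence P_10(x) = 46189 x^10/256 - 109395 x^8/256 + 45045 x^6/128 - 15015 x^4/128 + 3465 x^2/256 - 63/256.

P_10(x); series = 46189 x^10/256 - 109395 x^8/256 + 45045 x^6/128 - 15015 x^4/128 + 3465 x^2/256 - 63/256


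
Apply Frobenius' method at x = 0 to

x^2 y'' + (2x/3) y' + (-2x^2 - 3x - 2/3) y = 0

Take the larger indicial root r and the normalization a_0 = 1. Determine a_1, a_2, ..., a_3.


Write in Frobenius form y'' + (p(x)/x) y' + (q(x)/x^2) y = 0:
  p(x) = 2/3,  q(x) = -2x^2 - 3x - 2/3.
Indicial equation: r(r-1) + (2/3) r + (-2/3) = 0 -> roots r_1 = 1, r_2 = -2/3.
Take r = r_1 = 1. Let y(x) = x^r sum_{n>=0} a_n x^n with a_0 = 1.
Substitute y = x^r sum a_n x^n and match x^{r+n}. The recurrence is
  D(n) a_n - 3 a_{n-1} - 2 a_{n-2} = 0,  where D(n) = (r+n)(r+n-1) + (2/3)(r+n) + (-2/3).
  a_n = [3 a_{n-1} + 2 a_{n-2}] / D(n).
Since the indicial polynomial factors as (r - r_1)(r - r_2), D(n) = (r_1 + n - r_1)(r_1 + n - r_2) = n(n + 5/3).
Evaluating step by step (a_0 = 1):
  n = 1: D(1) = 1(1 + 5/3) = 8/3; numerator = 3(1) = 3; a_1 = (3)/(8/3) = 9/8
  n = 2: D(2) = 2(2 + 5/3) = 22/3; numerator = 3(9/8) + 2(1) = 43/8; a_2 = (43/8)/(22/3) = 129/176
  n = 3: D(3) = 3(3 + 5/3) = 14; numerator = 3(129/176) + 2(9/8) = 783/176; a_3 = (783/176)/(14) = 783/2464

r = 1; a_0 = 1; a_1 = 9/8; a_2 = 129/176; a_3 = 783/2464


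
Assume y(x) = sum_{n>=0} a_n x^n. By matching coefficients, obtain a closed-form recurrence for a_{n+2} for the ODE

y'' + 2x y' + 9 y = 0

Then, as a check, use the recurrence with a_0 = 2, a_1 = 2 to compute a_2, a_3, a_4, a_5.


Substitute y = sum_n a_n x^n.
y''(x) has coefficient (n+2)(n+1) a_{n+2} at x^n;
2 x y'(x) has coefficient 2 n a_n at x^n (shift);
9 y(x) has coefficient 9 a_n at x^n.
Matching x^n: (n+2)(n+1) a_{n+2} + (2n + 9) a_n = 0.
Thus a_{n+2} = (-2n - 9) / ((n+1)(n+2)) * a_n.

Check with a_0 = 2, a_1 = 2 (apply the recurrence for n = 0, 1, 2, 3): a_0 = 2, a_1 = 2, a_2 = -9, a_3 = -11/3, a_4 = 39/4, a_5 = 11/4.

a_(n+2) = (-2n - 9) / ((n+1)(n+2)) * a_n; check: a_0 = 2, a_1 = 2, a_2 = -9, a_3 = -11/3, a_4 = 39/4, a_5 = 11/4


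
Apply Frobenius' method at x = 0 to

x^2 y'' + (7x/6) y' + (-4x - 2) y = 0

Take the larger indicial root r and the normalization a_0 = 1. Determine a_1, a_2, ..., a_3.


Write in Frobenius form y'' + (p(x)/x) y' + (q(x)/x^2) y = 0:
  p(x) = 7/6,  q(x) = -4x - 2.
Indicial equation: r(r-1) + (7/6) r + (-2) = 0 -> roots r_1 = 4/3, r_2 = -3/2.
Take r = r_1 = 4/3. Let y(x) = x^r sum_{n>=0} a_n x^n with a_0 = 1.
Substitute y = x^r sum a_n x^n and match x^{r+n}. The recurrence is
  D(n) a_n - 4 a_{n-1} = 0,  where D(n) = (r+n)(r+n-1) + (7/6)(r+n) + (-2).
  a_n = 4 / D(n) * a_{n-1}.
Since the indicial polynomial factors as (r - r_1)(r - r_2), D(n) = (r_1 + n - r_1)(r_1 + n - r_2) = n(n + 17/6).
Evaluating step by step (a_0 = 1):
  n = 1: D(1) = 1(1 + 17/6) = 23/6; numerator = 4(1) = 4; a_1 = (4)/(23/6) = 24/23
  n = 2: D(2) = 2(2 + 17/6) = 29/3; numerator = 4(24/23) = 96/23; a_2 = (96/23)/(29/3) = 288/667
  n = 3: D(3) = 3(3 + 17/6) = 35/2; numerator = 4(288/667) = 1152/667; a_3 = (1152/667)/(35/2) = 2304/23345

r = 4/3; a_0 = 1; a_1 = 24/23; a_2 = 288/667; a_3 = 2304/23345


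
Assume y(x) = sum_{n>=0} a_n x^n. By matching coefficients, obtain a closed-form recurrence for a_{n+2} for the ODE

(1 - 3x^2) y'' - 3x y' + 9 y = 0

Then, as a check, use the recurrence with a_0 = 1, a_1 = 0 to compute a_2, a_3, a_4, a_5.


Substitute y = sum_n a_n x^n.
(1 - 3 x^2) y'' contributes (n+2)(n+1) a_{n+2} - 3 n(n-1) a_n at x^n.
-3 x y'(x) contributes -3 n a_n at x^n.
9 y(x) contributes 9 a_n at x^n.
Matching x^n: (n+2)(n+1) a_{n+2} + (-3 n(n-1) - 3 n + 9) a_n = 0.
Thus a_{n+2} = (3 n(n-1) + 3 n - 9) / ((n+1)(n+2)) * a_n.

Check with a_0 = 1, a_1 = 0 (apply the recurrence for n = 0, 1, 2, 3): a_0 = 1, a_1 = 0, a_2 = -9/2, a_3 = 0, a_4 = -9/8, a_5 = 0.

a_(n+2) = (3 n(n-1) + 3 n - 9) / ((n+1)(n+2)) * a_n; check: a_0 = 1, a_1 = 0, a_2 = -9/2, a_3 = 0, a_4 = -9/8, a_5 = 0


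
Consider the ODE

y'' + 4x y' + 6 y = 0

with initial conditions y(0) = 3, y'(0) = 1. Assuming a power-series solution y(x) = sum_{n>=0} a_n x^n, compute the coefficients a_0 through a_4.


Ansatz: y(x) = sum_{n>=0} a_n x^n, so y'(x) = sum_{n>=1} n a_n x^(n-1) and y''(x) = sum_{n>=2} n(n-1) a_n x^(n-2).
Substitute into P(x) y'' + Q(x) y' + R(x) y = 0 with P(x) = 1, Q(x) = 4x, R(x) = 6, and match powers of x.
Initial conditions: a_0 = 3, a_1 = 1.
Setting the coefficient of each power of x to zero and solving order by order (substituting the coefficients already found):
  x^0: 2 a_2 + 6 a_0 = 0  ->  2 a_2 = -6 a_0 = -18  ->  a_2 = -9
  x^1: 6 a_3 + 10 a_1 = 0  ->  6 a_3 = -10 a_1 = -10  ->  a_3 = -5/3
  x^2: 12 a_4 + 14 a_2 = 0  ->  12 a_4 = -14 a_2 = 126  ->  a_4 = 21/2
Truncated series: y(x) = 3 + x - 9 x^2 - (5/3) x^3 + (21/2) x^4 + O(x^5).

a_0 = 3; a_1 = 1; a_2 = -9; a_3 = -5/3; a_4 = 21/2


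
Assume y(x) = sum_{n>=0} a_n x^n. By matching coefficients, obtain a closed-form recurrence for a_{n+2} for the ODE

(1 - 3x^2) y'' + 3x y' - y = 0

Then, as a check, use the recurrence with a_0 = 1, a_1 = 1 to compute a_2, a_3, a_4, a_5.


Substitute y = sum_n a_n x^n.
(1 - 3 x^2) y'' contributes (n+2)(n+1) a_{n+2} - 3 n(n-1) a_n at x^n.
3 x y'(x) contributes 3 n a_n at x^n.
-y(x) contributes -1 a_n at x^n.
Matching x^n: (n+2)(n+1) a_{n+2} + (-3 n(n-1) + 3 n - 1) a_n = 0.
Thus a_{n+2} = (3 n(n-1) - 3 n + 1) / ((n+1)(n+2)) * a_n.

Check with a_0 = 1, a_1 = 1 (apply the recurrence for n = 0, 1, 2, 3): a_0 = 1, a_1 = 1, a_2 = 1/2, a_3 = -1/3, a_4 = 1/24, a_5 = -1/6.

a_(n+2) = (3 n(n-1) - 3 n + 1) / ((n+1)(n+2)) * a_n; check: a_0 = 1, a_1 = 1, a_2 = 1/2, a_3 = -1/3, a_4 = 1/24, a_5 = -1/6


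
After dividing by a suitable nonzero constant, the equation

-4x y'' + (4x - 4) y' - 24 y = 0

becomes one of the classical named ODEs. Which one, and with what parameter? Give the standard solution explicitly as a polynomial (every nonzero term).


All three coefficients share the factor -4; dividing through by -4 gives  x y'' + (1 - x) y' + 6 y = 0.
This matches the Laguerre equation x y'' + (1 - x) y' + n y = 0 with n = 6; the polynomial solution is L_6(x).
With y = sum_k a_k x^k, matching x^k gives (k+1)k a_{k+1} + (k+1) a_{k+1} - k a_k + n a_k = 0, i.e. (k+1)^2 a_{k+1} = (k - n) a_k = (k - 6) a_k. The right side vanishes at k = 6, so the series terminates at degree 6.
Standard normalization L_n(0) = 1 gives a_0 = 1. Work upward with a_{k+1} = (k - 6) a_k / (k+1)^2:
  a_1 = (0 - 6)(1) / 1^2 = -6/1 = -6
  a_2 = (1 - 6)(-6) / 2^2 = 30/4 = 15/2
  a_3 = (2 - 6)(15/2) / 3^2 = -30/9 = -10/3
  a_4 = (3 - 6)(-10/3) / 4^2 = 10/16 = 5/8
  a_5 = (4 - 6)(5/8) / 5^2 = (-5/4)/25 = -1/20
  a_6 = (5 - 6)(-1/20) / 6^2 = (1/20)/36 = 1/720
Hence L_6(x) = x^6/720 - x^5/20 + 5 x^4/8 - 10 x^3/3 + 15 x^2/2 - 6 x + 1.

L_6(x); series = x^6/720 - x^5/20 + 5 x^4/8 - 10 x^3/3 + 15 x^2/2 - 6 x + 1


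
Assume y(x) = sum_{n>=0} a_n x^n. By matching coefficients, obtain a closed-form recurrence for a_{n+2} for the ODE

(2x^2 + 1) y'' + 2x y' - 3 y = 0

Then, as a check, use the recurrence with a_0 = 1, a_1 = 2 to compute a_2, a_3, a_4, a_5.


Substitute y = sum_n a_n x^n.
(1 + 2 x^2) y'' contributes (n+2)(n+1) a_{n+2} + 2 n(n-1) a_n at x^n.
2 x y'(x) contributes 2 n a_n at x^n.
-3 y(x) contributes -3 a_n at x^n.
Matching x^n: (n+2)(n+1) a_{n+2} + (2 n(n-1) + 2 n - 3) a_n = 0.
Thus a_{n+2} = (-2 n(n-1) - 2 n + 3) / ((n+1)(n+2)) * a_n.

Check with a_0 = 1, a_1 = 2 (apply the recurrence for n = 0, 1, 2, 3): a_0 = 1, a_1 = 2, a_2 = 3/2, a_3 = 1/3, a_4 = -5/8, a_5 = -1/4.

a_(n+2) = (-2 n(n-1) - 2 n + 3) / ((n+1)(n+2)) * a_n; check: a_0 = 1, a_1 = 2, a_2 = 3/2, a_3 = 1/3, a_4 = -5/8, a_5 = -1/4


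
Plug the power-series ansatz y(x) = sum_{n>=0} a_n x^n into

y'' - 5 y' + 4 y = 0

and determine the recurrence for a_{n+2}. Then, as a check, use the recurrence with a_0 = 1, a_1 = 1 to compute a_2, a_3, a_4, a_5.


Substitute y = sum_n a_n x^n.
y''(x) has coefficient (n+2)(n+1) a_{n+2} at x^n;
-5 y'(x) has coefficient -5 (n+1) a_{n+1} at x^n;
4 y(x) has coefficient 4 a_n at x^n.
Matching x^n: (n+2)(n+1) a_{n+2} - 5 (n+1) a_{n+1} + 4 a_n = 0.
Thus a_{n+2} = [5 (n+1) a_{n+1} - 4 a_n] / ((n+1)(n+2)).

Check with a_0 = 1, a_1 = 1 (apply the recurrence for n = 0, 1, 2, 3): a_0 = 1, a_1 = 1, a_2 = 1/2, a_3 = 1/6, a_4 = 1/24, a_5 = 1/120.

a_(n+2) = [5 (n+1) a_(n+1) - 4 a_n] / ((n+1)(n+2)); check: a_0 = 1, a_1 = 1, a_2 = 1/2, a_3 = 1/6, a_4 = 1/24, a_5 = 1/120


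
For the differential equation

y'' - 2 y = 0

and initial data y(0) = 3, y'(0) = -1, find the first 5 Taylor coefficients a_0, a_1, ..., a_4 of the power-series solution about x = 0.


Ansatz: y(x) = sum_{n>=0} a_n x^n, so y'(x) = sum_{n>=1} n a_n x^(n-1) and y''(x) = sum_{n>=2} n(n-1) a_n x^(n-2).
Substitute into P(x) y'' + Q(x) y' + R(x) y = 0 with P(x) = 1, Q(x) = 0, R(x) = -2, and match powers of x.
Initial conditions: a_0 = 3, a_1 = -1.
Setting the coefficient of each power of x to zero and solving order by order (substituting the coefficients already found):
  x^0: 2 a_2 - 2 a_0 = 0  ->  2 a_2 = 2 a_0 = 6  ->  a_2 = 3
  x^1: 6 a_3 - 2 a_1 = 0  ->  6 a_3 = 2 a_1 = -2  ->  a_3 = -1/3
  x^2: 12 a_4 - 2 a_2 = 0  ->  12 a_4 = 2 a_2 = 6  ->  a_4 = 1/2
Truncated series: y(x) = 3 - x + 3 x^2 - (1/3) x^3 + (1/2) x^4 + O(x^5).

a_0 = 3; a_1 = -1; a_2 = 3; a_3 = -1/3; a_4 = 1/2


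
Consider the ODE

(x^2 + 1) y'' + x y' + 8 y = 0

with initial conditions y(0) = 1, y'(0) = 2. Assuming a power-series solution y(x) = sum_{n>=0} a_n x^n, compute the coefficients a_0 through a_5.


Ansatz: y(x) = sum_{n>=0} a_n x^n, so y'(x) = sum_{n>=1} n a_n x^(n-1) and y''(x) = sum_{n>=2} n(n-1) a_n x^(n-2).
Substitute into P(x) y'' + Q(x) y' + R(x) y = 0 with P(x) = x^2 + 1, Q(x) = x, R(x) = 8, and match powers of x.
Initial conditions: a_0 = 1, a_1 = 2.
Setting the coefficient of each power of x to zero and solving order by order (substituting the coefficients already found):
  x^0: 2 a_2 + 8 a_0 = 0  ->  2 a_2 = -8 a_0 = -8  ->  a_2 = -4
  x^1: 6 a_3 + 9 a_1 = 0  ->  6 a_3 = -9 a_1 = -18  ->  a_3 = -3
  x^2: 12 a_4 + 12 a_2 = 0  ->  12 a_4 = -12 a_2 = 48  ->  a_4 = 4
  x^3: 20 a_5 + 17 a_3 = 0  ->  20 a_5 = -17 a_3 = 51  ->  a_5 = 51/20
Truncated series: y(x) = 1 + 2 x - 4 x^2 - 3 x^3 + 4 x^4 + (51/20) x^5 + O(x^6).

a_0 = 1; a_1 = 2; a_2 = -4; a_3 = -3; a_4 = 4; a_5 = 51/20


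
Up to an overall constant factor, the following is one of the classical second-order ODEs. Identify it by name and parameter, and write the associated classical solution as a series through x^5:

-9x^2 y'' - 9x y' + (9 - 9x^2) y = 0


All three coefficients share the factor -9; dividing through by -9 gives  x^2 y'' + x y' + (x^2 - 1) y = 0.
This matches the Bessel equation x^2 y'' + x y' + (x^2 - nu^2) y = 0 with nu^2 = 1, so nu = 1; the solution bounded at x = 0 is J_1(x).
Frobenius at x = 0: indicial roots ±nu; for r = nu the recurrence k(k + 2nu) c_k = -c_{k-2} gives the standard series J_nu(x) = sum_{k>=0} (-1)^k / (k! (k+nu)!) (x/2)^(2k+nu). Evaluate the first 3 terms:
  k = 0: (-1)^0 / (0! * 1! * 2^1) x^1 = 1/(1*1*2) x^1 = (1/2) x^1
  k = 1: (-1)^1 / (1! * 2! * 2^3) x^3 = -1/(1*2*8) x^3 = (-1/16) x^3
  k = 2: (-1)^2 / (2! * 3! * 2^5) x^5 = 1/(2*6*32) x^5 = (1/384) x^5
Hence J_1(x) = x^5/384 - x^3/16 + x/2 + ....

J_1(x); series = x^5/384 - x^3/16 + x/2


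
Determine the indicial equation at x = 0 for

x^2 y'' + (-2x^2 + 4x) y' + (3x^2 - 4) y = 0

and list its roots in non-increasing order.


Divide by x^2 to reach normal form y'' + P_1(x) y' + P_2(x) y = 0 with P_1(x) = -2 + 4/x and P_2(x) = 3 - 4/x^2.
x = 0 is a singular point because the y'-coefficient -2 + 4/x has a pole at x = 0 and the y-coefficient 3 - 4/x^2 has a pole at x = 0.
It is a regular singular point because x P_1(x) = p(x) = 4 - 2x and x^2 P_2(x) = q(x) = 3x^2 - 4 are polynomials, hence analytic at x = 0.
p(0) = 4,  q(0) = -4.
Indicial equation: r(r-1) + p(0) r + q(0) = 0, i.e. r^2 + (p(0) - 1) r + q(0) = 0, i.e. r^2 + 3 r - 4 = 0.
Discriminant: (3)^2 - 4(-4) = 25, so r = (-3 ± 5)/2.
Solving: r_1 = 1, r_2 = -4.

indicial: r^2 + 3 r - 4 = 0; roots r_1 = 1, r_2 = -4


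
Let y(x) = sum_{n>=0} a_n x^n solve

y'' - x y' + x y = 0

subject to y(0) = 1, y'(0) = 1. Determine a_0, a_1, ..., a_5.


Ansatz: y(x) = sum_{n>=0} a_n x^n, so y'(x) = sum_{n>=1} n a_n x^(n-1) and y''(x) = sum_{n>=2} n(n-1) a_n x^(n-2).
Substitute into P(x) y'' + Q(x) y' + R(x) y = 0 with P(x) = 1, Q(x) = -x, R(x) = x, and match powers of x.
Initial conditions: a_0 = 1, a_1 = 1.
Setting the coefficient of each power of x to zero and solving order by order (substituting the coefficients already found):
  x^0: 2 a_2 = 0  ->  a_2 = 0
  x^1: 6 a_3 - a_1 + a_0 = 0  ->  6 a_3 = a_1 - a_0 = 0  ->  a_3 = 0
  x^2: 12 a_4 - 2 a_2 + a_1 = 0  ->  12 a_4 = 2 a_2 - a_1 = -1  ->  a_4 = -1/12
  x^3: 20 a_5 - 3 a_3 + a_2 = 0  ->  20 a_5 = 3 a_3 - a_2 = 0  ->  a_5 = 0
Truncated series: y(x) = 1 + x - (1/12) x^4 + O(x^6).

a_0 = 1; a_1 = 1; a_2 = 0; a_3 = 0; a_4 = -1/12; a_5 = 0


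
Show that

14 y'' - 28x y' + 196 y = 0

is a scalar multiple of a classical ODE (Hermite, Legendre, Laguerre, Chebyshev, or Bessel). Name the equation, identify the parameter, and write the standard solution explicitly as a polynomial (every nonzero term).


All three coefficients share the factor 14; dividing through by 14 gives  y'' - 2x y' + 14 y = 0.
This matches the Hermite equation y'' - 2x y' + 2n y = 0 with 2n = 14, so n = 7; the polynomial solution is H_7(x).
With y = sum_k a_k x^k, matching x^k gives (k+2)(k+1) a_{k+2} = 2(k - n) a_k = 2(k - 7) a_k. The right side vanishes at k = 7, so the series with the parity of 7 terminates at degree 7.
Standard normalization: leading coefficient of H_n is 2^n, so a_7 = 2^7 = 128. Work downward with a_k = (k+1)(k+2) a_{k+2} / (2(k - n)):
  a_5 = (6)(7)(128) / (2(5 - 7)) = 5376/(-4) = -1344
  a_3 = (4)(5)(-1344) / (2(3 - 7)) = -26880/(-8) = 3360
  a_1 = (2)(3)(3360) / (2(1 - 7)) = 20160/(-12) = -1680
Hence H_7(x) = 128 x^7 - 1344 x^5 + 3360 x^3 - 1680 x.

H_7(x); series = 128 x^7 - 1344 x^5 + 3360 x^3 - 1680 x


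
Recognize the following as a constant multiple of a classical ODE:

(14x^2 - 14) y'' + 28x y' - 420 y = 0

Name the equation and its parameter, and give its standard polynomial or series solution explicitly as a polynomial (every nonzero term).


All three coefficients share the factor -14; dividing through by -14 gives  (1 - x^2) y'' - 2x y' + 30 y = 0.
This matches the Legendre equation (1 - x^2) y'' - 2x y' + n(n+1) y = 0 (note the -2x y' term) with n(n+1) = 30, so n = 5; the polynomial solution is P_5(x).
With y = sum_k a_k x^k, matching x^k gives (k+2)(k+1) a_{k+2} = [k(k+1) - n(n+1)] a_k = (k - 5)(k + 6) a_k. The right side vanishes at k = 5, so the series with the parity of 5 terminates at degree 5.
Standard normalization (P_n(1) = 1): leading coefficient (2n)!/(2^n (n!)^2) = 3628800/(32*14400) = 63/8, so a_5 = 63/8. Work downward with a_k = (k+1)(k+2) a_{k+2} / ((k - 5)(k + 6)):
  a_3 = (4)(5)(63/8) / ((3 - 5)(3 + 6)) = (315/2)/(-18) = -35/4
  a_1 = (2)(3)(-35/4) / ((1 - 5)(1 + 6)) = (-105/2)/(-28) = 15/8
Hence P_5(x) = 63 x^5/8 - 35 x^3/4 + 15 x/8.

P_5(x); series = 63 x^5/8 - 35 x^3/4 + 15 x/8
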